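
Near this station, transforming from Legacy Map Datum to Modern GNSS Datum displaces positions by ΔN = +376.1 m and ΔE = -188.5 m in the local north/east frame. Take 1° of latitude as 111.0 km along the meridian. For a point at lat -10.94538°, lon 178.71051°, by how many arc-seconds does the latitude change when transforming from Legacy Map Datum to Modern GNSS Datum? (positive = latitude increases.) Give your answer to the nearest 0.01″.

Δφ = 12.20″

1° of latitude = 111.0 km, so Δφ = 376.1 / 111000 = 0.0033883° = 12.198″.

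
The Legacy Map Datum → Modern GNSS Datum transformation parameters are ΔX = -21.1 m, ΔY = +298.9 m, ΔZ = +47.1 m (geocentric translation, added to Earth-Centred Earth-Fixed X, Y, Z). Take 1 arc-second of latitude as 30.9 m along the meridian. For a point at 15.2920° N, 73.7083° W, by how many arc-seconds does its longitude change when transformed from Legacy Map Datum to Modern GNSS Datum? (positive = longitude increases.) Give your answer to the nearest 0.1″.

sin φ = 0.263738, cos φ = 0.964594, sin λ = -0.959846, cos λ = 0.280528.
East component: ΔE = −sin λ·ΔX + cos λ·ΔY = −(-0.959846)(-21.1) + (0.280528)(298.9) = 63.60 m.
1° of latitude spans 3600 × 30.90 = 111240 m; at latitude φ, 1° of longitude spans that × cos φ = 107301.5 m, so Δλ = 63.60 / 107301.5 × 3600 = 2.134″.

Δλ = 2.1″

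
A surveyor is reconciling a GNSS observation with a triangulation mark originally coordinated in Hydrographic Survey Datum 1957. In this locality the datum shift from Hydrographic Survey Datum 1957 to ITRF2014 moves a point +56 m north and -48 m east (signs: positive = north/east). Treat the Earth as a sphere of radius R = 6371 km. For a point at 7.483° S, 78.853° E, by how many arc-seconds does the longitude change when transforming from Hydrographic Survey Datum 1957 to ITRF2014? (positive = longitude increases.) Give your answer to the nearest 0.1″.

At latitude -7.483°, cos φ = 0.991484.
One radian of longitude at latitude φ spans R cos φ, so Δλ = ΔE / (R cos φ) = -48.0 / (6371000 × 0.991484) = -7.5989e-06 rad = -1.567″.

Δλ = -1.6″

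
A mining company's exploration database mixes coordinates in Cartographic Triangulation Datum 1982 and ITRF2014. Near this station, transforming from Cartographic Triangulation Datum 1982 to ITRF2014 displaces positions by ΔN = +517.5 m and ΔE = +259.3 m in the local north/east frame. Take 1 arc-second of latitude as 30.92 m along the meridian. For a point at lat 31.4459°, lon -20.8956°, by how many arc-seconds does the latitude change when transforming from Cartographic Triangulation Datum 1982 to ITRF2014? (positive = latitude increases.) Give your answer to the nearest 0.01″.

Δφ = 16.74″

1″ of latitude = 30.92 m, so Δφ = 517.5 / 30.92 = 16.737″.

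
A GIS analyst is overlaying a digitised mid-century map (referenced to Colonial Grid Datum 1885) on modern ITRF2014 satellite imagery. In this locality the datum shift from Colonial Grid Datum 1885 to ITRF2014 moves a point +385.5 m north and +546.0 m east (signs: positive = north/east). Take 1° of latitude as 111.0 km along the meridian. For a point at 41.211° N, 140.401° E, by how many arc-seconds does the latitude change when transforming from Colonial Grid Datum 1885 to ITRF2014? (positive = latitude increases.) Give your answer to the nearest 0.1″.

1° of latitude = 111.0 km, so Δφ = 385.5 / 111000 = 0.0034730° = 12.503″.

Δφ = 12.5″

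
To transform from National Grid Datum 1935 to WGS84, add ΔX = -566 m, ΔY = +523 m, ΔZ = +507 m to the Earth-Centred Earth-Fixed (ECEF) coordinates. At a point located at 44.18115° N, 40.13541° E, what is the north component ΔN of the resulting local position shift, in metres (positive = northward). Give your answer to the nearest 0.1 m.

ΔN = 430.2 m

The local north axis is (−sin φ cos λ, −sin φ sin λ, cos φ), giving ΔN = 301.575 − 234.951 + 363.590 = 430.21 m.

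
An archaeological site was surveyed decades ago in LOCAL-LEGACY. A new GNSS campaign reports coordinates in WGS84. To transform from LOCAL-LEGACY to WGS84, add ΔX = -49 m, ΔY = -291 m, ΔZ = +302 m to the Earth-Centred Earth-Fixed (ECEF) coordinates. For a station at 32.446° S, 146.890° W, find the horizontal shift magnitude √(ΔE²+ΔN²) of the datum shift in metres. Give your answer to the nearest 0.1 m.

422.2 m

The local east axis at (φ, λ) is (−sin λ, cos λ, 0), so ΔE = −sin(-146.890°)·(-49) + cos(-146.890°)·(-291) = 216.98 m.
The local north axis is (−sin φ cos λ, −sin φ sin λ, cos φ), giving ΔN = 22.020 + 85.282 + 254.857 = 362.16 m.
Horizontal magnitude = √(ΔE² + ΔN²) = √(216.98² + 362.16²) = 422.19 m.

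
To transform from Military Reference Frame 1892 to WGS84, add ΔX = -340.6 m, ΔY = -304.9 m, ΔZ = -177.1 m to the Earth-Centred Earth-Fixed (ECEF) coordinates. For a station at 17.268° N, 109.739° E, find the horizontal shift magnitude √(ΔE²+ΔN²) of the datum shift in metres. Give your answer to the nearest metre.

440 m

At φ = 17.268°, λ = 109.739°: sin φ = 0.296842, cos φ = 0.954927, sin λ = 0.941241, cos λ = -0.337736.
ΔE = −sin λ·ΔX + cos λ·ΔY = −(0.941241)·(-340.6) + (-0.337736)·(-304.9) = 423.56 m.
ΔN = −sin φ cos λ·ΔX − sin φ sin λ·ΔY + cos φ·ΔZ = −(0.296842)(-0.337736)(-340.6) − (0.296842)(0.941241)(-304.9) + (0.954927)(-177.1) = -118.08 m.
Horizontal magnitude = √(ΔE² + ΔN²) = √(423.56² + (-118.08)²) = 439.71 m.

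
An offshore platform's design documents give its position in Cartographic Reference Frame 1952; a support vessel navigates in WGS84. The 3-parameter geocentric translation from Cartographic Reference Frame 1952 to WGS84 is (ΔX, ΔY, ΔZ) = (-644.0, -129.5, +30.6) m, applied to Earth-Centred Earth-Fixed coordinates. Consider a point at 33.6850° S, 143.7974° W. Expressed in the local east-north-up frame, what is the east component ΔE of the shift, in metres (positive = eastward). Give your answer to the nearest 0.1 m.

ΔE = -275.9 m

The local east axis at (φ, λ) is (−sin λ, cos λ, 0), so ΔE = −sin(-143.7974°)·(-644.0) + cos(-143.7974°)·(-129.5) = -275.88 m.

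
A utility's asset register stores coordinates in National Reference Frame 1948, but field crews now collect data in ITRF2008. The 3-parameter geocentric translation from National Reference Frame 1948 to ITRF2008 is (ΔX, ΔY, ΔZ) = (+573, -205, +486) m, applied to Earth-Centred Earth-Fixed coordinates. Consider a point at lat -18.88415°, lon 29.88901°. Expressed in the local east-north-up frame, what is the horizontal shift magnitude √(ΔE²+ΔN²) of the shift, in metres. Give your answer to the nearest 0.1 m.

748.2 m

The local east axis at (φ, λ) is (−sin λ, cos λ, 0), so ΔE = −sin(29.88901°)·573 + cos(29.88901°)·(-205) = -463.27 m.
The local north axis is (−sin φ cos λ, −sin φ sin λ, cos φ), giving ΔN = 160.788 − 33.063 + 459.841 = 587.57 m.
Horizontal magnitude = √(ΔE² + ΔN²) = √((-463.27)² + 587.57²) = 748.23 m.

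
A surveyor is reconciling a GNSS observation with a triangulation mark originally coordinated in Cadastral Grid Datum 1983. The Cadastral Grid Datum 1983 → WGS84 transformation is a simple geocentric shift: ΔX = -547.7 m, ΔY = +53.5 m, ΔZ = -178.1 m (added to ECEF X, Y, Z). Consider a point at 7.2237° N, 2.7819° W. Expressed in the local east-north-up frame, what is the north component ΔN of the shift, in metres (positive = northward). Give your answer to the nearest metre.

ΔN = -108 m

The local north axis is (−sin φ cos λ, −sin φ sin λ, cos φ), giving ΔN = 68.789 + 0.327 − 176.686 = -107.57 m.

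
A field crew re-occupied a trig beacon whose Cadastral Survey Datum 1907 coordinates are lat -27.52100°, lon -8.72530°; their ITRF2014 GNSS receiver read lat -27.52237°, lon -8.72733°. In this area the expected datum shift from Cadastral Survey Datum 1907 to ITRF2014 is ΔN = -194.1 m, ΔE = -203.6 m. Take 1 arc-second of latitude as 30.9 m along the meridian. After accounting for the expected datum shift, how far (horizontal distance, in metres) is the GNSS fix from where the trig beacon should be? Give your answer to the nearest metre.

Observed coordinate differences: Δφ = -0.00137°, Δλ = -0.00203°.
Converting to metres (1° lat = 111240 m, cos φ = 0.886842): observed ΔN = -152.4 m, observed ΔE = -200.3 m.
Subtracting the expected shift leaves a residual of -152.4 − (-194.1) = 41.7 m north and -200.3 − (-203.6) = 3.3 m east.
Residual distance = √(41.7² + 3.3²) = 41.8 m.

42 m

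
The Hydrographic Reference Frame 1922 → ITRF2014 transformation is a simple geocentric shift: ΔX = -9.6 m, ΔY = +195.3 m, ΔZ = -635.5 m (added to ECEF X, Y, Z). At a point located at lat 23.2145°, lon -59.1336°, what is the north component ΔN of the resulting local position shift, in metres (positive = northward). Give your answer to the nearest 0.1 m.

At φ = 23.2145°, λ = -59.1336°: sin φ = 0.394175, cos φ = 0.919036, sin λ = -0.858366, cos λ = 0.513038.
ΔN = −sin φ cos λ·ΔX − sin φ sin λ·ΔY + cos φ·ΔZ = −(0.394175)(0.513038)(-9.6) − (0.394175)(-0.858366)(195.3) + (0.919036)(-635.5) = -516.03 m.

ΔN = -516.0 m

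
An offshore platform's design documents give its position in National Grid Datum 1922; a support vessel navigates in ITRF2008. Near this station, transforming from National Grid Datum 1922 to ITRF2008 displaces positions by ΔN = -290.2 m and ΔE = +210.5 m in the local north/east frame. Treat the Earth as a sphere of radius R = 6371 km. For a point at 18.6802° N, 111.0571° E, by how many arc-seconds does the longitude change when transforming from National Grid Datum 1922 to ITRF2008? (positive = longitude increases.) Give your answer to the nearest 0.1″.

At latitude 18.6802°, cos φ = 0.947321.
One radian of longitude at latitude φ spans R cos φ, so Δλ = ΔE / (R cos φ) = 210.5 / (6371000 × 0.947321) = 3.4878e-05 rad = 7.194″.

Δλ = 7.2″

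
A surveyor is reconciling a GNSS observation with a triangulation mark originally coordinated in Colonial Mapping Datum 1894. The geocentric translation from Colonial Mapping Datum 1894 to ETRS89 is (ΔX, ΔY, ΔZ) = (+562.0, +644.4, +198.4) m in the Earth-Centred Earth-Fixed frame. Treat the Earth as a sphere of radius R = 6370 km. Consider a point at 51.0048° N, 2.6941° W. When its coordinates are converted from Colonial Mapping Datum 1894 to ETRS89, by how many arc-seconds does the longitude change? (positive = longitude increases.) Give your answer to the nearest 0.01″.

Δλ = 34.48″

sin φ = 0.777199, cos φ = 0.629255, sin λ = -0.047004, cos λ = 0.998895.
East component: ΔE = −sin λ·ΔX + cos λ·ΔY = −(-0.047004)(562.0) + (0.998895)(644.4) = 670.10 m.
1° of latitude spans πR/180 = 111177 m; at latitude φ, 1° of longitude spans that × cos φ = 69959.0 m, so Δλ = 670.10 / 69959.0 × 3600 = 34.483″.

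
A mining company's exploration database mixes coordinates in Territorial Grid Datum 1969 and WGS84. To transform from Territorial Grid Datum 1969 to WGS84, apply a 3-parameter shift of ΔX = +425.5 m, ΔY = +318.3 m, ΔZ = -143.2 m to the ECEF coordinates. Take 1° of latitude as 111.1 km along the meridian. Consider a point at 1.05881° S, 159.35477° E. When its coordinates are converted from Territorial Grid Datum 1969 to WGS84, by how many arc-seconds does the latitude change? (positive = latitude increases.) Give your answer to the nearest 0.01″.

Δφ = -4.81″

sin φ = -0.018479, cos φ = 0.999829, sin λ = 0.352580, cos λ = -0.935781.
North component: ΔN = −sin φ cos λ·ΔX − sin φ sin λ·ΔY + cos φ·ΔZ = −(-0.018479)(-0.935781)(425.5) − (-0.018479)(0.352580)(318.3) + (0.999829)(-143.2) = -148.46 m.
1° of latitude spans 111100 m, so Δφ = -148.46 / 111100 × 3600 = -4.811″.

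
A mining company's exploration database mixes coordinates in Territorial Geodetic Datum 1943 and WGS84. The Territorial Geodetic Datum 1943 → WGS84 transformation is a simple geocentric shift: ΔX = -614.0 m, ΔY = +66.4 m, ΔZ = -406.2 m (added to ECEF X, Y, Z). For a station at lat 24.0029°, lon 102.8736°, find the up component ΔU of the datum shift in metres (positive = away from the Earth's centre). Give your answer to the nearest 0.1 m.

ΔU = 18.9 m

The local up (radial) axis is (cos φ cos λ, cos φ sin λ, sin φ), giving ΔU = 124.970 + 59.133 − 165.235 = 18.87 m.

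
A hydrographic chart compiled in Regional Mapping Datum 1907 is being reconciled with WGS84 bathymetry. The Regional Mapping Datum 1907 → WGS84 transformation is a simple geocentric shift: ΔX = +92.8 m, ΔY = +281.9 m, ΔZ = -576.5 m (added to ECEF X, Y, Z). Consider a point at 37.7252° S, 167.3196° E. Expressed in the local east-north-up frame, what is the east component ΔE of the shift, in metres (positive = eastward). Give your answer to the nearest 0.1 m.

ΔE = -295.4 m

At φ = -37.7252°, λ = 167.3196°: sin φ = -0.611875, cos φ = 0.790954, sin λ = 0.219512, cos λ = -0.975610.
ΔE = −sin λ·ΔX + cos λ·ΔY = −(0.219512)·(92.8) + (-0.975610)·(281.9) = -295.40 m.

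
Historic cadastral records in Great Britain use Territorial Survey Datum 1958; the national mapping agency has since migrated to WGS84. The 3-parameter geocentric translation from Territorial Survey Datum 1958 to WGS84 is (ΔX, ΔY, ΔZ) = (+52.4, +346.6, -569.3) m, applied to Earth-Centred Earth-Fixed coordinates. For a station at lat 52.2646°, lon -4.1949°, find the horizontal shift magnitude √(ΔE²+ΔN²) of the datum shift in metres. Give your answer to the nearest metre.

At φ = 52.2646°, λ = -4.1949°: sin φ = 0.790846, cos φ = 0.612016, sin λ = -0.073149, cos λ = 0.997321.
ΔE = −sin λ·ΔX + cos λ·ΔY = −(-0.073149)·(52.4) + (0.997321)·(346.6) = 349.50 m.
ΔN = −sin φ cos λ·ΔX − sin φ sin λ·ΔY + cos φ·ΔZ = −(0.790846)(0.997321)(52.4) − (0.790846)(-0.073149)(346.6) + (0.612016)(-569.3) = -369.70 m.
Horizontal magnitude = √(ΔE² + ΔN²) = √(349.50² + (-369.70)²) = 508.75 m.

509 m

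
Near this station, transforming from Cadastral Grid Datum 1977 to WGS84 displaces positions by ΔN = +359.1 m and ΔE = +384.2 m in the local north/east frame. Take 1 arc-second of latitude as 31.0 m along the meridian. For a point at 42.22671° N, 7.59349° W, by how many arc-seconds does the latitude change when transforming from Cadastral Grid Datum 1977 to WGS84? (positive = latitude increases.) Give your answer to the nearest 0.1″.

Δφ = 11.6″

1″ of latitude = 31.00 m, so Δφ = 359.1 / 31.00 = 11.584″.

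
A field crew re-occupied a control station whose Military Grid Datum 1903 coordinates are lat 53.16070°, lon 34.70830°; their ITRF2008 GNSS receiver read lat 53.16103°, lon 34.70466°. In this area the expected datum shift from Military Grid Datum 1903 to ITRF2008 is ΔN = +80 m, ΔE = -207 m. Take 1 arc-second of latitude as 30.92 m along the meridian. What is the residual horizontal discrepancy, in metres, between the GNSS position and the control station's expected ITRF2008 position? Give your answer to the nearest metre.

Observed coordinate differences: Δφ = +0.00033°, Δλ = -0.00364°.
Converting to metres (1° lat = 111312 m, cos φ = 0.599573): observed ΔN = 36.7 m, observed ΔE = -242.9 m.
Subtracting the expected shift leaves a residual of 36.7 − (80) = -43.3 m north and -242.9 − (-207) = -35.9 m east.
Residual distance = √((-43.3)² + (-35.9)²) = 56.2 m.

56 m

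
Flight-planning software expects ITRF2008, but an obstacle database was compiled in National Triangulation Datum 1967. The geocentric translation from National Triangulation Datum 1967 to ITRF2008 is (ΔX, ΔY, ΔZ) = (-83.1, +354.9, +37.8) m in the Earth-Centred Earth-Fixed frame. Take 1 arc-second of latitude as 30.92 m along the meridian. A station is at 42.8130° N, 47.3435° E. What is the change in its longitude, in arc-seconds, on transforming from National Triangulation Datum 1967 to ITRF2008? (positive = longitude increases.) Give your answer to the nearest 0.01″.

sin φ = 0.679608, cos φ = 0.733576, sin λ = 0.735429, cos λ = 0.677602.
East component: ΔE = −sin λ·ΔX + cos λ·ΔY = −(0.735429)(-83.1) + (0.677602)(354.9) = 301.59 m.
1° of latitude spans 3600 × 30.92 = 111312 m; at latitude φ, 1° of longitude spans that × cos φ = 81655.8 m, so Δλ = 301.59 / 81655.8 × 3600 = 13.297″.

Δλ = 13.30″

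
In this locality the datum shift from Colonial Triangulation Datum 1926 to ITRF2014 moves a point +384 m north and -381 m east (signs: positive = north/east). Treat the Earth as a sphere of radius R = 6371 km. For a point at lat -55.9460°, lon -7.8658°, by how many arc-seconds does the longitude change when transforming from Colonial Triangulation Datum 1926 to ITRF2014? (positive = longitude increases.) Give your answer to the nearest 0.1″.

Δλ = -22.0″

At latitude -55.9460°, cos φ = 0.559974.
One radian of longitude at latitude φ spans R cos φ, so Δλ = ΔE / (R cos φ) = -381.0 / (6371000 × 0.559974) = -1.0679e-04 rad = -22.028″.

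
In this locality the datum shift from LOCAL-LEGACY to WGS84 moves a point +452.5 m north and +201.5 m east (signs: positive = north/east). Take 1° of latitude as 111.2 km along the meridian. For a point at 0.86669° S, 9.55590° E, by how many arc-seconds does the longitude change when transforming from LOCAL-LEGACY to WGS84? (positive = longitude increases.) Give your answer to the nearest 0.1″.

Δλ = 6.5″

At latitude -0.86669°, cos φ = 0.999886.
1° of longitude at this latitude = 111.2 × cos φ = 111.19 km, so Δλ = 201.5 / 111187.3 = 0.0018123° = 6.524″.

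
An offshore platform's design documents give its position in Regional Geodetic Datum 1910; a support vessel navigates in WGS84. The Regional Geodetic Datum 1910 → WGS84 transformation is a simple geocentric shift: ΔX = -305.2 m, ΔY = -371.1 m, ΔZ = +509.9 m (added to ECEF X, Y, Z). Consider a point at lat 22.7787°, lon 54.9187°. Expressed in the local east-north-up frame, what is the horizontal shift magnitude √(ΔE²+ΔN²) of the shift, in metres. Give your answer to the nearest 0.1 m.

At φ = 22.7787°, λ = 54.9187°: sin φ = 0.387173, cos φ = 0.922007, sin λ = 0.818337, cos λ = 0.574738.
ΔE = −sin λ·ΔX + cos λ·ΔY = −(0.818337)·(-305.2) + (0.574738)·(-371.1) = 36.47 m.
ΔN = −sin φ cos λ·ΔX − sin φ sin λ·ΔY + cos φ·ΔZ = −(0.387173)(0.574738)(-305.2) − (0.387173)(0.818337)(-371.1) + (0.922007)(509.9) = 655.62 m.
Horizontal magnitude = √(ΔE² + ΔN²) = √(36.47² + 655.62²) = 656.64 m.

656.6 m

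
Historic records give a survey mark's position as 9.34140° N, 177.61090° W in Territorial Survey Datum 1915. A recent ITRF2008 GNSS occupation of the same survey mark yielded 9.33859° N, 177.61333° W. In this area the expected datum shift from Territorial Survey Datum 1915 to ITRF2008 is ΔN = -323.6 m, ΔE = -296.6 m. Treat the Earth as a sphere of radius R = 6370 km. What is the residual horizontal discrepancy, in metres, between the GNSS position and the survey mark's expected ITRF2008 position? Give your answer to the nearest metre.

Observed coordinate differences: Δφ = -0.00281°, Δλ = -0.00243°.
Converting to metres (1° lat = 111177 m, cos φ = 0.986739): observed ΔN = -312.4 m, observed ΔE = -266.6 m.
Subtracting the expected shift leaves a residual of -312.4 − (-323.6) = 11.2 m north and -266.6 − (-296.6) = 30.0 m east.
Residual distance = √(11.2² + 30.0²) = 32.0 m.

32 m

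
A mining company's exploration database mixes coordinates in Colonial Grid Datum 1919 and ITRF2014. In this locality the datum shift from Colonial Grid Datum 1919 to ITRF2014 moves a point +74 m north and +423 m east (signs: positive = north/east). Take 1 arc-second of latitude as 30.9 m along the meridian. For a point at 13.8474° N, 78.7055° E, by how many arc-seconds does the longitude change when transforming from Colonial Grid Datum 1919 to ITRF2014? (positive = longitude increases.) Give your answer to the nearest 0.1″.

At latitude 13.8474°, cos φ = 0.970937.
1″ of longitude at this latitude = 30.90 × cos φ = 30.0019 m, so Δλ = 423.0 / 30.0019 = 14.099″.

Δλ = 14.1″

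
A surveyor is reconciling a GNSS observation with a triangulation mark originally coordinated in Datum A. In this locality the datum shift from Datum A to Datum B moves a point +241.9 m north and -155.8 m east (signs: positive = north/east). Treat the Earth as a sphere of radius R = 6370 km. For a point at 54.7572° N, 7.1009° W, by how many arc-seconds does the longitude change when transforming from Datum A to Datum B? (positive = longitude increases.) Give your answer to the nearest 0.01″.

At latitude 54.7572°, cos φ = 0.577043.
One radian of longitude at latitude φ spans R cos φ, so Δλ = ΔE / (R cos φ) = -155.8 / (6370000 × 0.577043) = -4.2386e-05 rad = -8.743″.

Δλ = -8.74″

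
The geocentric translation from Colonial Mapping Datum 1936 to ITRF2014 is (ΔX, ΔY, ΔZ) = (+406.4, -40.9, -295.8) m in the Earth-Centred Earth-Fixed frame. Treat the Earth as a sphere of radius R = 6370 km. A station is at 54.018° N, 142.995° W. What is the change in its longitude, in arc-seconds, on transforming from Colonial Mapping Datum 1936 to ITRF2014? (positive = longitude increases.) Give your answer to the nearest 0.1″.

Δλ = 15.3″

sin φ = 0.809202, cos φ = 0.587531, sin λ = -0.601885, cos λ = -0.798583.
East component: ΔE = −sin λ·ΔX + cos λ·ΔY = −(-0.601885)(406.4) + (-0.798583)(-40.9) = 277.27 m.
1° of latitude spans πR/180 = 111177 m; at latitude φ, 1° of longitude spans that × cos φ = 65320.2 m, so Δλ = 277.27 / 65320.2 × 3600 = 15.281″.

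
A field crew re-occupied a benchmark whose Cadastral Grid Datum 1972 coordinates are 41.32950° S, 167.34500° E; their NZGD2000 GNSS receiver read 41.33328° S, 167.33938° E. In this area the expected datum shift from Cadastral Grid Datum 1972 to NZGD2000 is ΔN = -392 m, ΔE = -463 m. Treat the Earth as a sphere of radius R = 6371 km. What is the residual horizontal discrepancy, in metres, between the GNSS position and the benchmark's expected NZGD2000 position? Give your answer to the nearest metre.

29 m

Observed coordinate differences: Δφ = -0.00378°, Δλ = -0.00562°.
Converting to metres (1° lat = 111195 m, cos φ = 0.750924): observed ΔN = -420.3 m, observed ΔE = -469.3 m.
Subtracting the expected shift leaves a residual of -420.3 − (-392) = -28.3 m north and -469.3 − (-463) = -6.3 m east.
Residual distance = √((-28.3)² + (-6.3)²) = 29.0 m.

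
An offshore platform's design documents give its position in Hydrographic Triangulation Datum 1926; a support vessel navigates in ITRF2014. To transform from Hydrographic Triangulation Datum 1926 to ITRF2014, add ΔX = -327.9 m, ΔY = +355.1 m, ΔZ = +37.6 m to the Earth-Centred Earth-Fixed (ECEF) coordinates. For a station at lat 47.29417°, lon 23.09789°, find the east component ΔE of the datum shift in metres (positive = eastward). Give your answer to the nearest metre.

The local east axis at (φ, λ) is (−sin λ, cos λ, 0), so ΔE = −sin(23.09789°)·(-327.9) + cos(23.09789°)·355.1 = 455.27 m.

ΔE = 455 m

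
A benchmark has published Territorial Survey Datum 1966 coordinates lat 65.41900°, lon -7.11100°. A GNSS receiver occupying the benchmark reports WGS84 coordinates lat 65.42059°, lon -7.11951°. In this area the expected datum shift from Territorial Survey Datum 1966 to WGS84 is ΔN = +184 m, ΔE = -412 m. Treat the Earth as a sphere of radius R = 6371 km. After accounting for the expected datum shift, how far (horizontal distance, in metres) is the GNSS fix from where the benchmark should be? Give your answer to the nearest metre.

Observed coordinate differences: Δφ = +0.00159°, Δλ = -0.00851°.
Converting to metres (1° lat = 111195 m, cos φ = 0.415979): observed ΔN = 176.8 m, observed ΔE = -393.6 m.
Subtracting the expected shift leaves a residual of 176.8 − (184) = -7.2 m north and -393.6 − (-412) = 18.4 m east.
Residual distance = √((-7.2)² + 18.4²) = 19.7 m.

20 m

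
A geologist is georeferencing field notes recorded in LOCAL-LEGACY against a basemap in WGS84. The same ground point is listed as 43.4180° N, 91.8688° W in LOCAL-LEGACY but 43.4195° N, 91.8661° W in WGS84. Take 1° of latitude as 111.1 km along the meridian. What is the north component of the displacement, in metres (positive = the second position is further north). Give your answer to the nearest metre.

ΔN = 167 m

Δφ = 43.4195° − 43.4180° = +0.0015°; Δλ = -91.8661° − -91.8688° = +0.0027°.
ΔN = Δφ × 111100 = 166.7 m; ΔE = Δλ × 111100 × cos(43.4180°) = +0.0027 × 111100 × 0.726359 = 217.9 m.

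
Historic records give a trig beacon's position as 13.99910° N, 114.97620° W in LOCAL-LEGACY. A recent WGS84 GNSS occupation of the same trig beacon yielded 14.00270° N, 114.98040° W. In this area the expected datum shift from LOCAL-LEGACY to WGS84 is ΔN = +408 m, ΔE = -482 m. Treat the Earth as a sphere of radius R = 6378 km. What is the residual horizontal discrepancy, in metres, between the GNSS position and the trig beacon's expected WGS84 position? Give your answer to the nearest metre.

29 m

Observed coordinate differences: Δφ = +0.00360°, Δλ = -0.00420°.
Converting to metres (1° lat = 111317 m, cos φ = 0.970300): observed ΔN = 400.7 m, observed ΔE = -453.6 m.
Subtracting the expected shift leaves a residual of 400.7 − (408) = -7.3 m north and -453.6 − (-482) = 28.4 m east.
Residual distance = √((-7.3)² + 28.4²) = 29.3 m.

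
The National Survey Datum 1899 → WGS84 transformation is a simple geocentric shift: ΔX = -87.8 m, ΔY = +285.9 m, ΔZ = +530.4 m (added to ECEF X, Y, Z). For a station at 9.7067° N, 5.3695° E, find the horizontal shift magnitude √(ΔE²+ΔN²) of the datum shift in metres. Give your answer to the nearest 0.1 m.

At φ = 9.7067°, λ = 5.3695°: sin φ = 0.168605, cos φ = 0.985684, sin λ = 0.093578, cos λ = 0.995612.
ΔE = −sin λ·ΔX + cos λ·ΔY = −(0.093578)·(-87.8) + (0.995612)·(285.9) = 292.86 m.
ΔN = −sin φ cos λ·ΔX − sin φ sin λ·ΔY + cos φ·ΔZ = −(0.168605)(0.995612)(-87.8) − (0.168605)(0.093578)(285.9) + (0.985684)(530.4) = 533.03 m.
Horizontal magnitude = √(ΔE² + ΔN²) = √(292.86² + 533.03²) = 608.19 m.

608.2 m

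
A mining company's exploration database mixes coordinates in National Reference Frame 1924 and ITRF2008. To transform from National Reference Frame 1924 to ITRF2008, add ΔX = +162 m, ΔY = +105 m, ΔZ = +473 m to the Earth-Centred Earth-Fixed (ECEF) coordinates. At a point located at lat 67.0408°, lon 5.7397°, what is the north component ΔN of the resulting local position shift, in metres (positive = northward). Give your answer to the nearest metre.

ΔN = 26 m

At φ = 67.0408°, λ = 5.7397°: sin φ = 0.920783, cos φ = 0.390076, sin λ = 0.100009, cos λ = 0.994987.
ΔN = −sin φ cos λ·ΔX − sin φ sin λ·ΔY + cos φ·ΔZ = −(0.920783)(0.994987)(162) − (0.920783)(0.100009)(105) + (0.390076)(473) = 26.42 m.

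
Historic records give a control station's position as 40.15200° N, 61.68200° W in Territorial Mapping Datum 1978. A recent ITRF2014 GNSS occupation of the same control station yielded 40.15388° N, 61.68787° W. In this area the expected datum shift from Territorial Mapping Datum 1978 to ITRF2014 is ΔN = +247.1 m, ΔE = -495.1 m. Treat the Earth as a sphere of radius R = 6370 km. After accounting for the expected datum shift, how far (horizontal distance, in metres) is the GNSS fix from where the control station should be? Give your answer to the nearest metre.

Observed coordinate differences: Δφ = +0.00188°, Δλ = -0.00587°.
Converting to metres (1° lat = 111177 m, cos φ = 0.764336): observed ΔN = 209.0 m, observed ΔE = -498.8 m.
Subtracting the expected shift leaves a residual of 209.0 − (247.1) = -38.1 m north and -498.8 − (-495.1) = -3.7 m east.
Residual distance = √((-38.1)² + (-3.7)²) = 38.3 m.

38 m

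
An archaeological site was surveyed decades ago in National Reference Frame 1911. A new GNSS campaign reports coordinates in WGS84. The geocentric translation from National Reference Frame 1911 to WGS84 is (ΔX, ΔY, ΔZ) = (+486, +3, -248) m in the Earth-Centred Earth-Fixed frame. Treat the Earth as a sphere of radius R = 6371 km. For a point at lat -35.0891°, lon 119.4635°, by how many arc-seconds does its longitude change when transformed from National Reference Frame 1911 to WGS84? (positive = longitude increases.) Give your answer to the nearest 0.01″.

sin φ = -0.574850, cos φ = 0.818259, sin λ = 0.870669, cos λ = -0.491869.
East component: ΔE = −sin λ·ΔX + cos λ·ΔY = −(0.870669)(486) + (-0.491869)(3) = -424.62 m.
1° of latitude spans πR/180 = 111195 m; at latitude φ, 1° of longitude spans that × cos φ = 90986.3 m, so Δλ = -424.62 / 90986.3 × 3600 = -16.801″.

Δλ = -16.80″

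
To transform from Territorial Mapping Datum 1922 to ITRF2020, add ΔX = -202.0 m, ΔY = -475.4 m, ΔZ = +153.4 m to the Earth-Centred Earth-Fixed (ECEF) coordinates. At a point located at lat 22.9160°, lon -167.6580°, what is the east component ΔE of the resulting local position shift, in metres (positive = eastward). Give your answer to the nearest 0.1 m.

At φ = 22.9160°, λ = -167.6580°: sin φ = 0.389381, cos φ = 0.921077, sin λ = -0.213747, cos λ = -0.976889.
ΔE = −sin λ·ΔX + cos λ·ΔY = −(-0.213747)·(-202.0) + (-0.976889)·(-475.4) = 421.24 m.

ΔE = 421.2 m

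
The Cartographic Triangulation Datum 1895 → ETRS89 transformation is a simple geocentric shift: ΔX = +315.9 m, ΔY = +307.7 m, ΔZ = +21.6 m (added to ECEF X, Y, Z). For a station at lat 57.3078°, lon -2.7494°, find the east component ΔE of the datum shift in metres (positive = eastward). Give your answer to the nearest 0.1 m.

The local east axis at (φ, λ) is (−sin λ, cos λ, 0), so ΔE = −sin(-2.7494°)·315.9 + cos(-2.7494°)·307.7 = 322.50 m.

ΔE = 322.5 m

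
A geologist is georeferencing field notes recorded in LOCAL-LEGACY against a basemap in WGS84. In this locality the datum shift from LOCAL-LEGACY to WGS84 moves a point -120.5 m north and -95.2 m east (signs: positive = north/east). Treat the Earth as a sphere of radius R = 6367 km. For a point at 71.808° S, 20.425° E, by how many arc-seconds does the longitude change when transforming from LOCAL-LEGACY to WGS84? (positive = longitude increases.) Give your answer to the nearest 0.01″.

Δλ = -9.88″

At latitude -71.808°, cos φ = 0.312202.
One radian of longitude at latitude φ spans R cos φ, so Δλ = ΔE / (R cos φ) = -95.2 / (6367000 × 0.312202) = -4.7892e-05 rad = -9.879″.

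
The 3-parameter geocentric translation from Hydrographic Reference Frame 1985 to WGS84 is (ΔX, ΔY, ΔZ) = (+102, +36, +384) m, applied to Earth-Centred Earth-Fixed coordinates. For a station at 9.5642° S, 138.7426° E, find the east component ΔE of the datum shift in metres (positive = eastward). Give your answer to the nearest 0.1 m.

At φ = -9.5642°, λ = 138.7426°: sin φ = -0.166153, cos φ = 0.986100, sin λ = 0.659443, cos λ = -0.751755.
ΔE = −sin λ·ΔX + cos λ·ΔY = −(0.659443)·(102) + (-0.751755)·(36) = -94.33 m.

ΔE = -94.3 m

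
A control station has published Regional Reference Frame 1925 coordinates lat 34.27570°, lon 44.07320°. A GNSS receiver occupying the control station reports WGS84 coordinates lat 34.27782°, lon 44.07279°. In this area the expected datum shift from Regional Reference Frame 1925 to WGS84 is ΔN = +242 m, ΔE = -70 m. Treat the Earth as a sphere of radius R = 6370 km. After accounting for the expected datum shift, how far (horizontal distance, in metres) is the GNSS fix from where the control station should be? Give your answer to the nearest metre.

Observed coordinate differences: Δφ = +0.00212°, Δλ = -0.00041°.
Converting to metres (1° lat = 111177 m, cos φ = 0.826337): observed ΔN = 235.7 m, observed ΔE = -37.7 m.
Subtracting the expected shift leaves a residual of 235.7 − (242) = -6.3 m north and -37.7 − (-70) = 32.3 m east.
Residual distance = √((-6.3)² + 32.3²) = 32.9 m.

33 m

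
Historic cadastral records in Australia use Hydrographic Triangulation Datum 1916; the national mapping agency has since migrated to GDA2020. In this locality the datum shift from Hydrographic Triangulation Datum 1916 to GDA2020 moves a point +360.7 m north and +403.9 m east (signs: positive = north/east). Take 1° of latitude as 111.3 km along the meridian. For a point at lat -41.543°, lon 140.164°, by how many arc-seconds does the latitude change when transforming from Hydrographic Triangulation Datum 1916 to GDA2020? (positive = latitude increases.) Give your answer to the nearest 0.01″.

Δφ = 11.67″

1° of latitude = 111.3 km, so Δφ = 360.7 / 111300 = 0.0032408° = 11.667″.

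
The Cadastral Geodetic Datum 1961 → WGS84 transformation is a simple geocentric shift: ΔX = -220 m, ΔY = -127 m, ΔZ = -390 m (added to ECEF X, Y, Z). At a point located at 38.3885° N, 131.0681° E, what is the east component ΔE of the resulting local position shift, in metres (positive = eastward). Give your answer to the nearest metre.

The local east axis at (φ, λ) is (−sin λ, cos λ, 0), so ΔE = −sin(131.0681°)·(-220) + cos(131.0681°)·(-127) = 249.30 m.

ΔE = 249 m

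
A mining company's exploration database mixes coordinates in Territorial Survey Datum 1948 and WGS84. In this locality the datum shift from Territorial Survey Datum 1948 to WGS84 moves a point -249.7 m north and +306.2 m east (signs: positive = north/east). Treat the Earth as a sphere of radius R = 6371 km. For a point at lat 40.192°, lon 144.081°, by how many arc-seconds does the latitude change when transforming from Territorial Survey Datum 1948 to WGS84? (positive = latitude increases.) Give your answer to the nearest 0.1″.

On a sphere of radius R, 1 rad of latitude = R, so Δφ = ΔN / R = -249.7 / 6371000 = -3.9193e-05 rad = -8.084″.

Δφ = -8.1″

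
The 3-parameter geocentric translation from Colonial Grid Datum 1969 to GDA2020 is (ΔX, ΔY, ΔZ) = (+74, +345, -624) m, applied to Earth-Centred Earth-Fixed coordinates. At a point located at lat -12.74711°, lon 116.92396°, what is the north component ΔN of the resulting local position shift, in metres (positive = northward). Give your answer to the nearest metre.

The local north axis is (−sin φ cos λ, −sin φ sin λ, cos φ), giving ΔN = -7.393 + 67.872 − 608.621 = -548.14 m.

ΔN = -548 m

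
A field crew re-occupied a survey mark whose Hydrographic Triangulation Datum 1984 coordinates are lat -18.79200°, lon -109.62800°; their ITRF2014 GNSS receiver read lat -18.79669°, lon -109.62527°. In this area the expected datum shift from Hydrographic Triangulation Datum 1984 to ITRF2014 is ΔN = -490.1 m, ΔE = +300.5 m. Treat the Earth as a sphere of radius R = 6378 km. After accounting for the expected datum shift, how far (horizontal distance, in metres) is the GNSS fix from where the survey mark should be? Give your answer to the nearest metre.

34 m

Observed coordinate differences: Δφ = -0.00469°, Δλ = +0.00273°.
Converting to metres (1° lat = 111317 m, cos φ = 0.946694): observed ΔN = -522.1 m, observed ΔE = 287.7 m.
Subtracting the expected shift leaves a residual of -522.1 − (-490.1) = -32.0 m north and 287.7 − (300.5) = -12.8 m east.
Residual distance = √((-32.0)² + (-12.8)²) = 34.4 m.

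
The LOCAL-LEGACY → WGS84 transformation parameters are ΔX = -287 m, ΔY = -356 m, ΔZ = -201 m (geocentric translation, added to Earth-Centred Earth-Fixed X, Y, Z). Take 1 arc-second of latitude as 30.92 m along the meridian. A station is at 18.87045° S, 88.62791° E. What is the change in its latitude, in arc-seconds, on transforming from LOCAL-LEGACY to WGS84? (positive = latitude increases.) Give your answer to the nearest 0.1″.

sin φ = -0.323429, cos φ = 0.946252, sin λ = 0.999713, cos λ = 0.023945.
North component: ΔN = −sin φ cos λ·ΔX − sin φ sin λ·ΔY + cos φ·ΔZ = −(-0.323429)(0.023945)(-287) − (-0.323429)(0.999713)(-356) + (0.946252)(-201) = -307.53 m.
1° of latitude spans 3600 × 30.92 = 111312 m, so Δφ = -307.53 / 111312 × 3600 = -9.946″.

Δφ = -9.9″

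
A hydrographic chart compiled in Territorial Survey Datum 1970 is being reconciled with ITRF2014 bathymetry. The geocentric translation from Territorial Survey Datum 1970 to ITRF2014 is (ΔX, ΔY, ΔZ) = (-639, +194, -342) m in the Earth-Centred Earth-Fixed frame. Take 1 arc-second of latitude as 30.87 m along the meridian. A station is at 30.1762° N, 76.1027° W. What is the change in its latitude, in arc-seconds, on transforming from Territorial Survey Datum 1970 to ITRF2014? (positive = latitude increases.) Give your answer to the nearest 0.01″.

sin φ = 0.502661, cos φ = 0.864484, sin λ = -0.970728, cos λ = 0.240182.
North component: ΔN = −sin φ cos λ·ΔX − sin φ sin λ·ΔY + cos φ·ΔZ = −(0.502661)(0.240182)(-639) − (0.502661)(-0.970728)(194) + (0.864484)(-342) = -123.85 m.
1° of latitude spans 3600 × 30.87 = 111132 m, so Δφ = -123.85 / 111132 × 3600 = -4.012″.

Δφ = -4.01″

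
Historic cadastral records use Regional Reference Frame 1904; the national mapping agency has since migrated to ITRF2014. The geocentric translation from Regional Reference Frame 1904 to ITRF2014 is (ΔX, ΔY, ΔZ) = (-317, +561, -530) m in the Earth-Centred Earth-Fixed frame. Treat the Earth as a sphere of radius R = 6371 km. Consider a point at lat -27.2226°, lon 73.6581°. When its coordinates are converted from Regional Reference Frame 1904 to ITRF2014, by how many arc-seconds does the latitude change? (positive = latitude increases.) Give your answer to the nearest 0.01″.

Δφ = -8.61″

sin φ = -0.457449, cos φ = 0.889236, sin λ = 0.959600, cos λ = 0.281369.
North component: ΔN = −sin φ cos λ·ΔX − sin φ sin λ·ΔY + cos φ·ΔZ = −(-0.457449)(0.281369)(-317) − (-0.457449)(0.959600)(561) + (0.889236)(-530) = -265.84 m.
1° of latitude spans πR/180 = 111195 m, so Δφ = -265.84 / 111195 × 3600 = -8.607″.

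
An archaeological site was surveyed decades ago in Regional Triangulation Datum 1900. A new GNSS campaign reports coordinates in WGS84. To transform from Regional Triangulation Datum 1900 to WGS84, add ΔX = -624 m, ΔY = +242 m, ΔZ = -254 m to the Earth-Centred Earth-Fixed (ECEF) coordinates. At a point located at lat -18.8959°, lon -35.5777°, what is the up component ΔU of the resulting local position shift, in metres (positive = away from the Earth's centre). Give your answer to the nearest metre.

ΔU = -531 m

The local up (radial) axis is (cos φ cos λ, cos φ sin λ, sin φ), giving ΔU = -480.165 − 133.209 + 82.258 = -531.12 m.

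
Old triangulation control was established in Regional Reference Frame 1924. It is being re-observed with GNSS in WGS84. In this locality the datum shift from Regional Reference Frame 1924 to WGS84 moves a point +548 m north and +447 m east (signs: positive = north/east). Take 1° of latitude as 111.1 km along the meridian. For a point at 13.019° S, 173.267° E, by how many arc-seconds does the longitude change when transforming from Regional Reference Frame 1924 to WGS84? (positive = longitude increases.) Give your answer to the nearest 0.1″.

At latitude -13.019°, cos φ = 0.974295.
1° of longitude at this latitude = 111.1 × cos φ = 108.24 km, so Δλ = 447.0 / 108244.2 = 0.0041296° = 14.866″.

Δλ = 14.9″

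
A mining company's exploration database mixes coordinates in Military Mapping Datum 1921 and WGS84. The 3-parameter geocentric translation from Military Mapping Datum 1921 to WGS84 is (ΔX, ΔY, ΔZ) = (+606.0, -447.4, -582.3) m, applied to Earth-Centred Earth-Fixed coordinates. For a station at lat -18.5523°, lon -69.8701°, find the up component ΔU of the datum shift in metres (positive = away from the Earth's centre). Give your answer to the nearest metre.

ΔU = 781 m

At φ = -18.5523°, λ = -69.8701°: sin φ = -0.318170, cos φ = 0.948034, sin λ = -0.938915, cos λ = 0.344150.
ΔU = cos φ cos λ·ΔX + cos φ sin λ·ΔY + sin φ·ΔZ = (0.948034)(0.344150)(606.0) + (0.948034)(-0.938915)(-447.4) + (-0.318170)(-582.3) = 781.23 m.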